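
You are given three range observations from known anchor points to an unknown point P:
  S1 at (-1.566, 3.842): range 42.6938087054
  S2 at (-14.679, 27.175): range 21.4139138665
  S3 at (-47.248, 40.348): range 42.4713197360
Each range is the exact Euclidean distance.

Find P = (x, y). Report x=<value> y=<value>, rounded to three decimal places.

x=-5.207 y=46.380

eq1: (x + 1.566)² + (y − 3.842)² = 42.6938087054²
eq2: (x + 14.679)² + (y − 27.175)² = 21.4139138665²
eq3: (x + 47.248)² + (y − 40.348)² = 42.4713197360²
eq2−eq1, eq2−eq3 (x²,y² cancel):
  26.226·x − 46.666·y = -2300.945941
  -65.138·x + 26.346·y = 1561.123649
det = 26.226·26.346 − -46.666·-65.138 = -2348.779712
x = (-2300.945941·26.346 − -46.666·1561.123649) / -2348.779712 = -5.207246
y = (26.226·1561.123649 − -2300.945941·-65.138) / -2348.779712 = 46.380249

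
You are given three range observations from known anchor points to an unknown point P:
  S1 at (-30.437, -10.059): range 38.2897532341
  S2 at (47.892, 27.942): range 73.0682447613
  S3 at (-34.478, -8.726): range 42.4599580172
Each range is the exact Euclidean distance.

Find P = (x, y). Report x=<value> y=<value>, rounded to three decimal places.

x=2.608 y=-29.402

eq1: (x + 30.437)² + (y + 10.059)² = 38.2897532341²
eq2: (x − 47.892)² + (y − 27.942)² = 73.0682447613²
eq3: (x + 34.478)² + (y + 8.726)² = 42.4599580172²
eq1−eq2, eq1−eq3 (x²,y² cancel):
  156.658·x + 76.002·y = -1826.058612
  -8.082·x + 2.666·y = -99.461722
det = 156.658·2.666 − 76.002·-8.082 = 1031.898392
x = (-1826.058612·2.666 − 76.002·-99.461722) / 1031.898392 = 2.607832
y = (156.658·-99.461722 − -1826.058612·-8.082) / 1031.898392 = -29.401810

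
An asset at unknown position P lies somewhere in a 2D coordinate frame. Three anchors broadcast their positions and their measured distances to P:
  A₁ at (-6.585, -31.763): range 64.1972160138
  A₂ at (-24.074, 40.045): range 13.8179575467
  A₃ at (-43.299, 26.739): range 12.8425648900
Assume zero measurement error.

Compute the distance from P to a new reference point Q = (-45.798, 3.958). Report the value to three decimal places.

28.338

eq1: (x + 6.585)² + (y + 31.763)² = 64.1972160138²
eq2: (x + 24.074)² + (y − 40.045)² = 13.8179575467²
eq3: (x + 43.299)² + (y − 26.739)² = 12.8425648900²
eq1−eq3, eq1−eq2 (x²,y² cancel):
  -73.428·x + 117.004·y = 5493.878199
  -34.978·x + 143.616·y = 5061.255700
det = -73.428·143.616 − 117.004·-34.978 = -6452.869736
x = (5493.878199·143.616 − 117.004·5061.255700) / -6452.869736 = -30.501414
y = (-73.428·5061.255700 − 5493.878199·-34.978) / -6452.869736 = 27.812899
|P − Q| = √((-30.501414 − -45.798)² + (27.812899 − 3.958)²) = 28.337991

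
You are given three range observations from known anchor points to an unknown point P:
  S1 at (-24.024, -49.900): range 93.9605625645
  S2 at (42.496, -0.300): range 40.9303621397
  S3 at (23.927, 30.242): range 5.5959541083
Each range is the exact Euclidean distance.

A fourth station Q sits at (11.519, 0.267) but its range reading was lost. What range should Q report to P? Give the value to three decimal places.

eq1: (x + 24.024)² + (y + 49.900)² = 93.9605625645²
eq2: (x − 42.496)² + (y + 0.300)² = 40.9303621397²
eq3: (x − 23.927)² + (y − 30.242)² = 5.5959541083²
eq2−eq3, eq2−eq1 (x²,y² cancel):
  -37.138·x + 61.084·y = 1325.059720
  -133.040·x − 99.200·y = -5892.130213
det = -37.138·-99.200 − 61.084·-133.040 = 11810.704960
x = (1325.059720·-99.200 − 61.084·-5892.130213) / 11810.704960 = 19.344227
y = (-37.138·-5892.130213 − 1325.059720·-133.040) / 11810.704960 = 33.453369
|P − Q| = √((19.344227 − 11.519)² + (33.453369 − 0.267)²) = 34.096470

34.096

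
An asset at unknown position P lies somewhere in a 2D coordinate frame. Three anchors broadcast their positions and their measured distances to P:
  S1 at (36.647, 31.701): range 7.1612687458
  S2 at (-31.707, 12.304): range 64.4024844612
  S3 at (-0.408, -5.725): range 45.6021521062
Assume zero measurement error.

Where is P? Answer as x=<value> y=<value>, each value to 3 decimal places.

eq1: (x − 36.647)² + (y − 31.701)² = 7.1612687458²
eq2: (x + 31.707)² + (y − 12.304)² = 64.4024844612²
eq3: (x + 0.408)² + (y + 5.725)² = 45.6021521062²
eq1−eq3, eq1−eq2 (x²,y² cancel):
  -74.110·x − 74.852·y = -4343.286428
  -136.708·x − 38.794·y = -5287.629980
det = -74.110·-38.794 − -74.852·-136.708 = -7357.843876
x = (-4343.286428·-38.794 − -74.852·-5287.629980) / -7357.843876 = 30.891689
y = (-74.110·-5287.629980 − -4343.286428·-136.708) / -7357.843876 = 27.439525

x=30.892 y=27.440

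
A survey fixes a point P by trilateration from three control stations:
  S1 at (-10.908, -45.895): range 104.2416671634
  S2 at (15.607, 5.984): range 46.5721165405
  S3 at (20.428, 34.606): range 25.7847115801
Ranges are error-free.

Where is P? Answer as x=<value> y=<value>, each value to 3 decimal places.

x=45.129 y=42.004

eq1: (x + 10.908)² + (y + 45.895)² = 104.2416671634²
eq2: (x − 15.607)² + (y − 5.984)² = 46.5721165405²
eq3: (x − 20.428)² + (y − 34.606)² = 25.7847115801²
eq1−eq3, eq1−eq2 (x²,y² cancel):
  62.672·x + 161.002·y = 9591.016753
  53.030·x + 103.758·y = 6751.414350
det = 62.672·103.758 − 161.002·53.030 = -2035.214684
x = (9591.016753·103.758 − 161.002·6751.414350) / -2035.214684 = 45.128653
y = (62.672·6751.414350 − 9591.016753·53.030) / -2035.214684 = 42.003912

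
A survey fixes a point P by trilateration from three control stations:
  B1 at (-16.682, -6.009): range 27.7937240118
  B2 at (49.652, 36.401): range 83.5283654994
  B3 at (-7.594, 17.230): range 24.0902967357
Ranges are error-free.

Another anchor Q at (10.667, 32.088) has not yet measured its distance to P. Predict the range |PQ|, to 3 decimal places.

eq1: (x + 16.682)² + (y + 6.009)² = 27.7937240118²
eq2: (x − 49.652)² + (y − 36.401)² = 83.5283654994²
eq3: (x + 7.594)² + (y − 17.230)² = 24.0902967357²
eq2−eq1, eq2−eq3 (x²,y² cancel):
  -132.668·x − 84.820·y = 2728.540049
  -114.492·x − 38.342·y = 2960.833277
det = -132.668·-38.342 − -84.820·-114.492 = -4624.454984
x = (2728.540049·-38.342 − -84.820·2960.833277) / -4624.454984 = -31.683776
y = (-132.668·2960.833277 − 2728.540049·-114.492) / -4624.454984 = 17.388389
|P − Q| = √((-31.683776 − 10.667)² + (17.388389 − 32.088)²) = 44.829307

44.829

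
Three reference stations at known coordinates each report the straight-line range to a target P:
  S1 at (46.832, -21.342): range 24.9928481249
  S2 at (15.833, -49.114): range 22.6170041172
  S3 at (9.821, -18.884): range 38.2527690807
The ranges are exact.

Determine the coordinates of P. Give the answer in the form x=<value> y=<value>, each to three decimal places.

x=38.021 y=-44.730

eq1: (x − 46.832)² + (y + 21.342)² = 24.9928481249²
eq2: (x − 15.833)² + (y + 49.114)² = 22.6170041172²
eq3: (x − 9.821)² + (y + 18.884)² = 38.2527690807²
eq3−eq1, eq3−eq2 (x²,y² cancel):
  74.022·x − 4.916·y = 3034.291576
  12.024·x − 60.460·y = 3161.556855
det = 74.022·-60.460 − -4.916·12.024 = -4416.260136
x = (3034.291576·-60.460 − -4.916·3161.556855) / -4416.260136 = 38.021097
y = (74.022·3161.556855 − 3034.291576·12.024) / -4416.260136 = -44.730254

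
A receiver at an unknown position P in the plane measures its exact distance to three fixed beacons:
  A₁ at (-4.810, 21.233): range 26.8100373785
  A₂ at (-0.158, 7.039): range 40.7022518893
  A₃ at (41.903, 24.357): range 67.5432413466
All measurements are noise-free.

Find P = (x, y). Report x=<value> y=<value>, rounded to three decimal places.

x=-23.755 y=40.203

eq1: (x + 4.810)² + (y − 21.233)² = 26.8100373785²
eq2: (x + 0.158)² + (y − 7.039)² = 40.7022518893²
eq3: (x − 41.903)² + (y − 24.357)² = 67.5432413466²
eq3−eq1, eq3−eq2 (x²,y² cancel):
  -93.426·x − 6.248·y = 1968.162878
  -84.122·x − 34.636·y = 605.863770
det = -93.426·-34.636 − -6.248·-84.122 = 2710.308680
x = (1968.162878·-34.636 − -6.248·605.863770) / 2710.308680 = -23.755173
y = (-93.426·605.863770 − 1968.162878·-84.122) / 2710.308680 = 40.202937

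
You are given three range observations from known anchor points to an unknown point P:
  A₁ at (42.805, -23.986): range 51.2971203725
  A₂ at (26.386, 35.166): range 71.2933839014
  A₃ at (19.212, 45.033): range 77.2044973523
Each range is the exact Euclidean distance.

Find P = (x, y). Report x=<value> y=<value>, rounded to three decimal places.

eq1: (x − 42.805)² + (y + 23.986)² = 51.2971203725²
eq2: (x − 26.386)² + (y − 35.166)² = 71.2933839014²
eq3: (x − 19.212)² + (y − 45.033)² = 77.2044973523²
eq3−eq1, eq3−eq2 (x²,y² cancel):
  47.186·x − 138.038·y = 3339.664041
  14.348·x − 19.734·y = 413.584342
det = 47.186·-19.734 − -138.038·14.348 = 1049.400700
x = (3339.664041·-19.734 − -138.038·413.584342) / 1049.400700 = -8.399627
y = (47.186·413.584342 − 3339.664041·14.348) / 1049.400700 = -27.065075

x=-8.400 y=-27.065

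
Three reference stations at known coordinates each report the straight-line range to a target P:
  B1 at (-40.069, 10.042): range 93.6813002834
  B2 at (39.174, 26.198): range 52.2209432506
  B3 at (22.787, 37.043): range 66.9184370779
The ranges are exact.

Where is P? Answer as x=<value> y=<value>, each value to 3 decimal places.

x=46.612 y=-25.490

eq1: (x + 40.069)² + (y − 10.042)² = 93.6813002834²
eq2: (x − 39.174)² + (y − 26.198)² = 52.2209432506²
eq3: (x − 22.787)² + (y − 37.043)² = 66.9184370779²
eq3−eq2, eq3−eq1 (x²,y² cancel):
  32.774·x − 21.690·y = 2080.556569
  -125.712·x − 54.002·y = -4483.173495
det = 32.774·-54.002 − -21.690·-125.712 = -4496.554828
x = (2080.556569·-54.002 − -21.690·-4483.173495) / -4496.554828 = 46.612186
y = (32.774·-4483.173495 − 2080.556569·-125.712) / -4496.554828 = -25.490493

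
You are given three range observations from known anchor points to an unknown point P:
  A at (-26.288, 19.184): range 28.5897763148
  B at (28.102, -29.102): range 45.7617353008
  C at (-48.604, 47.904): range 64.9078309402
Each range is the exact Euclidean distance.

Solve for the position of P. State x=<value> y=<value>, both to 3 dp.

eq1: (x + 26.288)² + (y − 19.184)² = 28.5897763148²
eq2: (x − 28.102)² + (y + 29.102)² = 45.7617353008²
eq3: (x + 48.604)² + (y − 47.904)² = 64.9078309402²
eq1−eq2, eq1−eq3 (x²,y² cancel):
  108.780·x − 96.572·y = -699.197100
  -44.632·x + 57.440·y = 202.406024
det = 108.780·57.440 − -96.572·-44.632 = 1938.121696
x = (-699.197100·57.440 − -96.572·202.406024) / 1938.121696 = -10.636652
y = (108.780·202.406024 − -699.197100·-44.632) / 1938.121696 = -4.741105

x=-10.637 y=-4.741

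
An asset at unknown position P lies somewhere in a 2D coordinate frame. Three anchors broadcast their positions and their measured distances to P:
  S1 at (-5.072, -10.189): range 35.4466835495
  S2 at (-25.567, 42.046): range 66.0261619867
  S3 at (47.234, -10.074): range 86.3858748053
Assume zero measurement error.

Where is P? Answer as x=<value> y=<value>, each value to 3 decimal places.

eq1: (x + 5.072)² + (y + 10.189)² = 35.4466835495²
eq2: (x + 25.567)² + (y − 42.046)² = 66.0261619867²
eq3: (x − 47.234)² + (y + 10.074)² = 86.3858748053²
eq2−eq1, eq2−eq3 (x²,y² cancel):
  40.990·x − 104.470·y = 810.989992
  145.602·x − 104.240·y = -3192.066672
det = 40.990·-104.240 − -104.470·145.602 = 10938.243340
x = (810.989992·-104.240 − -104.470·-3192.066672) / 10938.243340 = -38.215716
y = (40.990·-3192.066672 − 810.989992·145.602) / 10938.243340 = -22.757272

x=-38.216 y=-22.757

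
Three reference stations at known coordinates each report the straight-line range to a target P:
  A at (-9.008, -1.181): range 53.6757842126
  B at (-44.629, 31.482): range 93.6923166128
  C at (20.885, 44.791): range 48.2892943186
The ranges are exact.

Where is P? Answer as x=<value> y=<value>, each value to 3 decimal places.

eq1: (x + 9.008)² + (y + 1.181)² = 53.6757842126²
eq2: (x + 44.629)² + (y − 31.482)² = 93.6923166128²
eq3: (x − 20.885)² + (y − 44.791)² = 48.2892943186²
eq1−eq3, eq1−eq2 (x²,y² cancel):
  59.786·x + 91.944·y = 2909.111946
  -71.242·x + 65.326·y = -2996.835241
det = 59.786·65.326 − 91.944·-71.242 = 10455.854684
x = (2909.111946·65.326 − 91.944·-2996.835241) / 10455.854684 = 44.528322
y = (59.786·-2996.835241 − 2909.111946·-71.242) / 10455.854684 = 2.685783

x=44.528 y=2.686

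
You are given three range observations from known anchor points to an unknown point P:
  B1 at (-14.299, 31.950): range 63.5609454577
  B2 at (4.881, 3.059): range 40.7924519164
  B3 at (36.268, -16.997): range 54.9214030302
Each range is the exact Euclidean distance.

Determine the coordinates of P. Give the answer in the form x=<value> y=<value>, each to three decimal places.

eq1: (x + 14.299)² + (y − 31.950)² = 63.5609454577²
eq2: (x − 4.881)² + (y − 3.059)² = 40.7924519164²
eq3: (x − 36.268)² + (y + 16.997)² = 54.9214030302²
eq3−eq1, eq3−eq2 (x²,y² cancel):
  -101.134·x + 97.894·y = -1402.635209
  -62.774·x + 40.112·y = -218.747814
det = -101.134·40.112 − 97.894·-62.774 = 2088.510948
x = (-1402.635209·40.112 − 97.894·-218.747814) / 2088.510948 = -16.685766
y = (-101.134·-218.747814 − -1402.635209·-62.774) / 2088.510948 = -31.566117

x=-16.686 y=-31.566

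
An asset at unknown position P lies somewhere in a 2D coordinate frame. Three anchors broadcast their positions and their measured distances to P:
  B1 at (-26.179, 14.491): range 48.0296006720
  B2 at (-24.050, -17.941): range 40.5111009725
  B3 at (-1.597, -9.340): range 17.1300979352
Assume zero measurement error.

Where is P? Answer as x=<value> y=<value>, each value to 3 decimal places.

eq1: (x + 26.179)² + (y − 14.491)² = 48.0296006720²
eq2: (x + 24.050)² + (y + 17.941)² = 40.5111009725²
eq3: (x + 1.597)² + (y + 9.340)² = 17.1300979352²
eq1−eq2, eq1−eq3 (x²,y² cancel):
  4.258·x − 64.864·y = 670.646098
  49.164·x − 47.662·y = 1207.859172
det = 4.258·-47.662 − -64.864·49.164 = 2986.028900
x = (670.646098·-47.662 − -64.864·1207.859172) / 2986.028900 = 15.533086
y = (4.258·1207.859172 − 670.646098·49.164) / 2986.028900 = -9.319595

x=15.533 y=-9.320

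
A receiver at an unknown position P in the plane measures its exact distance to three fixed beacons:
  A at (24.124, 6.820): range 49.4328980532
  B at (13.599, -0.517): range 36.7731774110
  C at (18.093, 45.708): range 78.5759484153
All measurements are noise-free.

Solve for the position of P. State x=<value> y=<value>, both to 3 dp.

x=-12.072 y=-26.847

eq1: (x − 24.124)² + (y − 6.820)² = 49.4328980532²
eq2: (x − 13.599)² + (y + 0.517)² = 36.7731774110²
eq3: (x − 18.093)² + (y − 45.708)² = 78.5759484153²
eq2−eq1, eq2−eq3 (x²,y² cancel):
  21.050·x + 14.674·y = -648.065147
  8.988·x + 92.450·y = -2590.535269
det = 21.050·92.450 − 14.674·8.988 = 1814.182588
x = (-648.065147·92.450 − 14.674·-2590.535269) / 1814.182588 = -12.071612
y = (21.050·-2590.535269 − -648.065147·8.988) / 1814.182588 = -26.847330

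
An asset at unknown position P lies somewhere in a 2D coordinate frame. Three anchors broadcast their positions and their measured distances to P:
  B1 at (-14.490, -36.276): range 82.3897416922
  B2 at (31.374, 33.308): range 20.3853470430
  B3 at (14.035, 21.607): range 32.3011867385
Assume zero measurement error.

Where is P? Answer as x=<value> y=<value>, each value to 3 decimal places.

eq1: (x + 14.490)² + (y + 36.276)² = 82.3897416922²
eq2: (x − 31.374)² + (y − 33.308)² = 20.3853470430²
eq3: (x − 14.035)² + (y − 21.607)² = 32.3011867385²
eq1−eq3, eq1−eq2 (x²,y² cancel):
  57.050·x + 115.766·y = 4882.638269
  91.728·x + 139.168·y = 6940.349626
det = 57.050·139.168 − 115.766·91.728 = -2679.449248
x = (4882.638269·139.168 − 115.766·6940.349626) / -2679.449248 = 46.259324
y = (57.050·6940.349626 − 4882.638269·91.728) / -2679.449248 = 19.379989

x=46.259 y=19.380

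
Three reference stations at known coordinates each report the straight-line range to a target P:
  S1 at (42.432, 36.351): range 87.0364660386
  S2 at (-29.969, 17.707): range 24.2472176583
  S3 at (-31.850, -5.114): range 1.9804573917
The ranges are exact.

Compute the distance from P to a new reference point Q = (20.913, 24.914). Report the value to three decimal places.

eq1: (x − 42.432)² + (y − 36.351)² = 87.0364660386²
eq2: (x + 29.969)² + (y − 17.707)² = 24.2472176583²
eq3: (x + 31.850)² + (y + 5.114)² = 1.9804573917²
eq2−eq3, eq2−eq1 (x²,y² cancel):
  -3.762·x − 45.642·y = 412.902039
  144.802·x + 37.288·y = -5077.227841
det = -3.762·37.288 − -45.642·144.802 = 6468.775428
x = (412.902039·37.288 − -45.642·-5077.227841) / 6468.775428 = -33.443508
y = (-3.762·-5077.227841 − 412.902039·144.802) / 6468.775428 = -6.289986
|P − Q| = √((-33.443508 − 20.913)² + (-6.289986 − 24.914)²) = 62.676301

62.676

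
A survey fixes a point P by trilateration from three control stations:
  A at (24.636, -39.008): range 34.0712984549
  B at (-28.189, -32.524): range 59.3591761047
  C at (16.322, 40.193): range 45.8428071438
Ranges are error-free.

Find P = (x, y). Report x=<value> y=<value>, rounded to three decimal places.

eq1: (x − 24.636)² + (y + 39.008)² = 34.0712984549²
eq2: (x + 28.189)² + (y + 32.524)² = 59.3591761047²
eq3: (x − 16.322)² + (y − 40.193)² = 45.8428071438²
eq1−eq3, eq1−eq2 (x²,y² cancel):
  -16.628·x + 158.402·y = -1187.381215
  -105.650·x + 12.968·y = -2638.784672
det = -16.628·12.968 − 158.402·-105.650 = 16519.539396
x = (-1187.381215·12.968 − 158.402·-2638.784672) / 16519.539396 = 24.370583
y = (-16.628·-2638.784672 − -1187.381215·-105.650) / 16519.539396 = -4.937735

x=24.371 y=-4.938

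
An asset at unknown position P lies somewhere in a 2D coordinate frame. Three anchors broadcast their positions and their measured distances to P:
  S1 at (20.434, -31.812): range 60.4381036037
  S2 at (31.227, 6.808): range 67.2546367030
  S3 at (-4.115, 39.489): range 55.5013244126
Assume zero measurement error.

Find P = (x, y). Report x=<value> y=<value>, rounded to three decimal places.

eq1: (x − 20.434)² + (y + 31.812)² = 60.4381036037²
eq2: (x − 31.227)² + (y − 6.808)² = 67.2546367030²
eq3: (x + 4.115)² + (y − 39.489)² = 55.5013244126²
eq1−eq2, eq1−eq3 (x²,y² cancel):
  21.586·x + 77.240·y = -1278.499098
  -49.098·x + 142.602·y = 719.130002
det = 21.586·142.602 − 77.240·-49.098 = 6870.536292
x = (-1278.499098·142.602 − 77.240·719.130002) / 6870.536292 = -34.620606
y = (21.586·719.130002 − -1278.499098·-49.098) / 6870.536292 = -6.876990

x=-34.621 y=-6.877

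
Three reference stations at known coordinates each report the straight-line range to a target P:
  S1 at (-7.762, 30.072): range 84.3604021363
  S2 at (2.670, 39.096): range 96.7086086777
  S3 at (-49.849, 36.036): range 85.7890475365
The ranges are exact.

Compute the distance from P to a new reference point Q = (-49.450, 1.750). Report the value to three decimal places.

51.999

eq1: (x + 7.762)² + (y − 30.072)² = 84.3604021363²
eq2: (x − 2.670)² + (y − 39.096)² = 96.7086086777²
eq3: (x + 49.849)² + (y − 36.036)² = 85.7890475365²
eq1−eq2, eq1−eq3 (x²,y² cancel):
  20.864·x + 18.048·y = -1664.825256
  -84.174·x + 11.928·y = 2575.859040
det = 20.864·11.928 − 18.048·-84.174 = 1768.038144
x = (-1664.825256·11.928 − 18.048·2575.859040) / 1768.038144 = -37.525853
y = (20.864·2575.859040 − -1664.825256·-84.174) / 1768.038144 = -48.863356
|P − Q| = √((-37.525853 − -49.450)² + (-48.863356 − 1.750)²) = 51.999011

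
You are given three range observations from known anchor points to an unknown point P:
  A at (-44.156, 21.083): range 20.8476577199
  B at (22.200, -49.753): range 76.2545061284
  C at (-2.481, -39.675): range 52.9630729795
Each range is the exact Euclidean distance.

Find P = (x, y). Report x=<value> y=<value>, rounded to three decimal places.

eq1: (x + 44.156)² + (y − 21.083)² = 20.8476577199²
eq2: (x − 22.200)² + (y + 49.753)² = 76.2545061284²
eq3: (x + 2.481)² + (y + 39.675)² = 52.9630729795²
eq2−eq1, eq2−eq3 (x²,y² cancel):
  -132.712·x + 141.672·y = 4806.169088
  -49.362·x + 20.156·y = 1621.722582
det = -132.712·20.156 − 141.672·-49.362 = 4318.270192
x = (4806.169088·20.156 − 141.672·1621.722582) / 4318.270192 = -30.771474
y = (-132.712·1621.722582 − 4806.169088·-49.362) / 4318.270192 = 5.099281

x=-30.771 y=5.099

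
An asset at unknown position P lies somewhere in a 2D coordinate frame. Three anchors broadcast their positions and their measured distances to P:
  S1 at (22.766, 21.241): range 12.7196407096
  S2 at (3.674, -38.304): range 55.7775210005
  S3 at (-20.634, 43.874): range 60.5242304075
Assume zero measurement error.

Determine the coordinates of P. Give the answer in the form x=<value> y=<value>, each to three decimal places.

x=30.074 y=10.830

eq1: (x − 22.766)² + (y − 21.241)² = 12.7196407096²
eq2: (x − 3.674)² + (y + 38.304)² = 55.7775210005²
eq3: (x + 20.634)² + (y − 43.874)² = 60.5242304075²
eq1−eq3, eq1−eq2 (x²,y² cancel):
  -86.800·x + 45.266·y = -2120.174212
  -38.184·x − 119.090·y = -2438.118734
det = -86.800·-119.090 − 45.266·-38.184 = 12065.448944
x = (-2120.174212·-119.090 − 45.266·-2438.118734) / 12065.448944 = 30.073927
y = (-86.800·-2438.118734 − -2120.174212·-38.184) / 12065.448944 = 10.830262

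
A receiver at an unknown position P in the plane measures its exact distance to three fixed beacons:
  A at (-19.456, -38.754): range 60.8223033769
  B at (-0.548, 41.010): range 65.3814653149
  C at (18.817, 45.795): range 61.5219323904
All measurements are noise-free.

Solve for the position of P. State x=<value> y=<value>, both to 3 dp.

x=35.801 y=-13.336

eq1: (x + 19.456)² + (y + 38.754)² = 60.8223033769²
eq2: (x + 0.548)² + (y − 41.010)² = 65.3814653149²
eq3: (x − 18.817)² + (y − 45.795)² = 61.5219323904²
eq2−eq3, eq2−eq1 (x²,y² cancel):
  38.730·x + 9.570·y = 1258.928952
  -37.816·x − 159.528·y = 773.671467
det = 38.730·-159.528 − 9.570·-37.816 = -5816.620320
x = (1258.928952·-159.528 − 9.570·773.671467) / -5816.620320 = 35.800592
y = (38.730·773.671467 − 1258.928952·-37.816) / -5816.620320 = -13.336259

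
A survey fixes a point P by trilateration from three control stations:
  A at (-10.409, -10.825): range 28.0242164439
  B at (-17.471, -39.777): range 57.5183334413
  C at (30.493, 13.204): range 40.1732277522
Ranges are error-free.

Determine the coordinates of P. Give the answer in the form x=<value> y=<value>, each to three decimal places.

x=-9.483 y=17.184

eq1: (x + 10.409)² + (y + 10.825)² = 28.0242164439²
eq2: (x + 17.471)² + (y + 39.777)² = 57.5183334413²
eq3: (x − 30.493)² + (y − 13.204)² = 40.1732277522²
eq2−eq1, eq2−eq3 (x²,y² cancel):
  14.124·x + 57.904·y = 861.084311
  95.928·x + 105.962·y = 911.193549
det = 14.124·105.962 − 57.904·95.928 = -4058.007624
x = (861.084311·105.962 − 57.904·911.193549) / -4058.007624 = -9.482600
y = (14.124·911.193549 − 861.084311·95.928) / -4058.007624 = 17.183900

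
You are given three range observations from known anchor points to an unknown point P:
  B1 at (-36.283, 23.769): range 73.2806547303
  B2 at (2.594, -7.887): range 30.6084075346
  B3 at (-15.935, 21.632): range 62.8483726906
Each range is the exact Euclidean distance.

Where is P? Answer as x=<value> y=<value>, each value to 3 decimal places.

eq1: (x + 36.283)² + (y − 23.769)² = 73.2806547303²
eq2: (x − 2.594)² + (y + 7.887)² = 30.6084075346²
eq3: (x + 15.935)² + (y − 21.632)² = 62.8483726906²
eq1−eq3, eq1−eq2 (x²,y² cancel):
  40.696·x − 4.274·y = 260.582607
  77.754·x − 63.312·y = 2620.691901
det = 40.696·-63.312 − -4.274·77.754 = -2244.224556
x = (260.582607·-63.312 − -4.274·2620.691901) / -2244.224556 = 2.360356
y = (40.696·2620.691901 − 260.582607·77.754) / -2244.224556 = -38.494516

x=2.360 y=-38.495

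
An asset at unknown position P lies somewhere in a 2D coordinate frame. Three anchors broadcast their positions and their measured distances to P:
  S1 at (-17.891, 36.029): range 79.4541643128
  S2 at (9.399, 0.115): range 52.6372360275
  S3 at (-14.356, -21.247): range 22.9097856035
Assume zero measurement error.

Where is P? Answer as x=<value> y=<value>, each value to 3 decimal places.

eq1: (x + 17.891)² + (y − 36.029)² = 79.4541643128²
eq2: (x − 9.399)² + (y − 0.115)² = 52.6372360275²
eq3: (x + 14.356)² + (y + 21.247)² = 22.9097856035²
eq1−eq2, eq1−eq3 (x²,y² cancel):
  54.580·x − 71.828·y = 2012.463314
  7.070·x − 114.552·y = 4827.458973
det = 54.580·-114.552 − -71.828·7.070 = -5744.424200
x = (2012.463314·-114.552 − -71.828·4827.458973) / -5744.424200 = -20.230927
y = (54.580·4827.458973 − 2012.463314·7.070) / -5744.424200 = -43.390701

x=-20.231 y=-43.391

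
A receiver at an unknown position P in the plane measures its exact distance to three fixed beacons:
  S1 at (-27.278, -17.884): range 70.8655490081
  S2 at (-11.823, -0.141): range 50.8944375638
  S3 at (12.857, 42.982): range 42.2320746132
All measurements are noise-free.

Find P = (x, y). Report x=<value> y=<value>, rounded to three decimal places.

eq1: (x + 27.278)² + (y + 17.884)² = 70.8655490081²
eq2: (x + 11.823)² + (y + 0.141)² = 50.8944375638²
eq3: (x − 12.857)² + (y − 42.982)² = 42.2320746132²
eq2−eq3, eq2−eq1 (x²,y² cancel):
  49.360·x + 86.246·y = 2679.647212
  -30.910·x − 35.486·y = -1507.558731
det = 49.360·-35.486 − 86.246·-30.910 = 914.274900
x = (2679.647212·-35.486 − 86.246·-1507.558731) / 914.274900 = 38.206178
y = (49.360·-1507.558731 − 2679.647212·-30.910) / 914.274900 = 9.203792

x=38.206 y=9.204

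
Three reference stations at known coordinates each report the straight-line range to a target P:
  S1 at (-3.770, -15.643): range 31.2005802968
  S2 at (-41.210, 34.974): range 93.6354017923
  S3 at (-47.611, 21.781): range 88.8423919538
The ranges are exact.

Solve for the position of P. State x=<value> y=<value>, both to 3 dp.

x=19.899 y=-35.971

eq1: (x + 3.770)² + (y + 15.643)² = 31.2005802968²
eq2: (x + 41.210)² + (y − 34.974)² = 93.6354017923²
eq3: (x + 47.611)² + (y − 21.781)² = 88.8423919538²
eq2−eq1, eq2−eq3 (x²,y² cancel):
  74.880·x − 101.234·y = 5131.583831
  -12.802·x − 26.386·y = 694.392367
det = 74.880·-26.386 − -101.234·-12.802 = -3271.781348
x = (5131.583831·-26.386 − -101.234·694.392367) / -3271.781348 = 19.899207
y = (74.880·694.392367 − 5131.583831·-12.802) / -3271.781348 = -35.971425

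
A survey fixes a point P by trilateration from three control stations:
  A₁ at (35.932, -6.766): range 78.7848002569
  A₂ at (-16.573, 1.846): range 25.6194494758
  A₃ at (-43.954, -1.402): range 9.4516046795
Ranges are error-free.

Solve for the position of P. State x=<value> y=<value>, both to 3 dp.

x=-41.508 y=7.728

eq1: (x − 35.932)² + (y + 6.766)² = 78.7848002569²
eq2: (x + 16.573)² + (y − 1.846)² = 25.6194494758²
eq3: (x + 43.954)² + (y + 1.402)² = 9.4516046795²
eq3−eq1, eq3−eq2 (x²,y² cancel):
  159.772·x − 10.728·y = -6714.744261
  54.762·x + 6.496·y = -2222.871035
det = 159.772·6.496 − -10.728·54.762 = 1625.365648
x = (-6714.744261·6.496 − -10.728·-2222.871035) / 1625.365648 = -41.508161
y = (159.772·-2222.871035 − -6714.744261·54.762) / 1625.365648 = 7.727661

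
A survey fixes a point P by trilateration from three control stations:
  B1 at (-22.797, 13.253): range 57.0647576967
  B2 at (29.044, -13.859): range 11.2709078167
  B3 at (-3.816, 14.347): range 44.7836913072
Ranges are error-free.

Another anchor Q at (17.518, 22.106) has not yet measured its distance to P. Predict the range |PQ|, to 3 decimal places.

eq1: (x + 22.797)² + (y − 13.253)² = 57.0647576967²
eq2: (x − 29.044)² + (y + 13.859)² = 11.2709078167²
eq3: (x + 3.816)² + (y − 14.347)² = 44.7836913072²
eq2−eq3, eq2−eq1 (x²,y² cancel):
  -65.720·x + 56.412·y = -2693.773196
  -103.682·x + 54.224·y = -3469.633807
det = -65.720·54.224 − 56.412·-103.682 = 2285.307704
x = (-2693.773196·54.224 − 56.412·-3469.633807) / 2285.307704 = 21.730914
y = (-65.720·-3469.633807 − -2693.773196·-103.682) / 2285.307704 = -22.435254
|P − Q| = √((21.730914 − 17.518)² + (-22.435254 − 22.106)²) = 44.740049

44.740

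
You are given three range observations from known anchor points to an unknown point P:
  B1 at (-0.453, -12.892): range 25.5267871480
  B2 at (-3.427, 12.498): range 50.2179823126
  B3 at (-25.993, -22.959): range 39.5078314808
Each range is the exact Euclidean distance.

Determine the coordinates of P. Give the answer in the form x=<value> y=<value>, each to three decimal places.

eq1: (x + 0.453)² + (y + 12.892)² = 25.5267871480²
eq2: (x + 3.427)² + (y − 12.498)² = 50.2179823126²
eq3: (x + 25.993)² + (y + 22.959)² = 39.5078314808²
eq3−eq1, eq3−eq2 (x²,y² cancel):
  51.080·x + 20.134·y = -127.090971
  45.132·x + 70.914·y = -1995.784396
det = 51.080·70.914 − 20.134·45.132 = 2713.599432
x = (-127.090971·70.914 − 20.134·-1995.784396) / 2713.599432 = 11.486807
y = (51.080·-1995.784396 − -127.090971·45.132) / 2713.599432 = -35.454311

x=11.487 y=-35.454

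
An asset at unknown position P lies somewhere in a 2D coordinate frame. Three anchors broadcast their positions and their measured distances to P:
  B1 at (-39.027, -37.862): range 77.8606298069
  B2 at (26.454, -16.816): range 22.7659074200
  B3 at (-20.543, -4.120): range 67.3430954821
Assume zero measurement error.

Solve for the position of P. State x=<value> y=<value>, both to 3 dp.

x=38.810 y=-35.937

eq1: (x + 39.027)² + (y + 37.862)² = 77.8606298069²
eq2: (x − 26.454)² + (y + 16.816)² = 22.7659074200²
eq3: (x + 20.543)² + (y + 4.120)² = 67.3430954821²
eq2−eq3, eq2−eq1 (x²,y² cancel):
  -93.994·x + 25.392·y = -4560.408691
  -130.962·x − 42.092·y = -3569.945332
det = -93.994·-42.092 − 25.392·-130.962 = 7281.782552
x = (-4560.408691·-42.092 − 25.392·-3569.945332) / 7281.782552 = 38.809834
y = (-93.994·-3569.945332 − -4560.408691·-130.962) / 7281.782552 = -35.937190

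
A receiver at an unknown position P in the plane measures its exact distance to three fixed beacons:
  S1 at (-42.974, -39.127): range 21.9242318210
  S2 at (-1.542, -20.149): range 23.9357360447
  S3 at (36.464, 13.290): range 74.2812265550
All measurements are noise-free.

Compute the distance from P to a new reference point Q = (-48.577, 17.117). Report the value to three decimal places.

56.139

eq1: (x + 42.974)² + (y + 39.127)² = 21.9242318210²
eq2: (x + 1.542)² + (y + 20.149)² = 23.9357360447²
eq3: (x − 36.464)² + (y − 13.290)² = 74.2812265550²
eq3−eq1, eq3−eq2 (x²,y² cancel):
  -158.876·x − 104.834·y = 6908.468087
  -76.012·x − 66.878·y = 3846.893728
det = -158.876·-66.878 − -104.834·-76.012 = 2656.667120
x = (6908.468087·-66.878 − -104.834·3846.893728) / 2656.667120 = -22.110136
y = (-158.876·3846.893728 − 6908.468087·-76.012) / 2656.667120 = -32.391191
|P − Q| = √((-22.110136 − -48.577)² + (-32.391191 − 17.117)²) = 56.138720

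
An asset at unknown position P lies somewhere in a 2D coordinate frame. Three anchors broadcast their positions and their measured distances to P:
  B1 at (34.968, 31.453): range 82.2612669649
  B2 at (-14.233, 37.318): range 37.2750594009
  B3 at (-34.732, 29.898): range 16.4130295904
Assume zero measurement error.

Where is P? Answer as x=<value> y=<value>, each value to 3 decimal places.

eq1: (x − 34.968)² + (y − 31.453)² = 82.2612669649²
eq2: (x + 14.233)² + (y − 37.318)² = 37.2750594009²
eq3: (x + 34.732)² + (y − 29.898)² = 16.4130295904²
eq1−eq3, eq1−eq2 (x²,y² cancel):
  -139.400·x − 3.110·y = 6385.678497
  -98.402·x + 11.730·y = 4760.645169
det = -139.400·11.730 − -3.110·-98.402 = -1941.192220
x = (6385.678497·11.730 − -3.110·4760.645169) / -1941.192220 = -46.213669
y = (-139.400·4760.645169 − 6385.678497·-98.402) / -1941.192220 = 18.169453

x=-46.214 y=18.169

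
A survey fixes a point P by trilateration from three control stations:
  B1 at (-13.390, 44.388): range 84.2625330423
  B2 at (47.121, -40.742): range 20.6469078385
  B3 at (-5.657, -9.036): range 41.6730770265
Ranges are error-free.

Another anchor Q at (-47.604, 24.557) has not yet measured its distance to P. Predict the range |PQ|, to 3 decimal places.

94.720

eq1: (x + 13.390)² + (y − 44.388)² = 84.2625330423²
eq2: (x − 47.121)² + (y + 40.742)² = 20.6469078385²
eq3: (x + 5.657)² + (y + 9.036)² = 41.6730770265²
eq1−eq3, eq1−eq2 (x²,y² cancel):
  15.466·x − 106.848·y = 3327.593427
  121.022·x − 170.260·y = 8404.592232
det = 15.466·-170.260 − -106.848·121.022 = 10297.717496
x = (3327.593427·-170.260 − -106.848·8404.592232) / 10297.717496 = 32.187503
y = (15.466·8404.592232 − 3327.593427·121.022) / 10297.717496 = -26.484178
|P − Q| = √((32.187503 − -47.604)² + (-26.484178 − 24.557)²) = 94.720039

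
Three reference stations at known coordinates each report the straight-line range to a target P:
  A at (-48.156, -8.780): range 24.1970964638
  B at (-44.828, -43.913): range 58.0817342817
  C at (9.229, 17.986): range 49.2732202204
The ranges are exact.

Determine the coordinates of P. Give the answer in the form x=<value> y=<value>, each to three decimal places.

eq1: (x + 48.156)² + (y + 8.780)² = 24.1970964638²
eq2: (x + 44.828)² + (y + 43.913)² = 58.0817342817²
eq3: (x − 9.229)² + (y − 17.986)² = 49.2732202204²
eq2−eq3, eq2−eq1 (x²,y² cancel):
  108.114·x + 123.798·y = -2583.592890
  -6.656·x + 70.266·y = 1246.175963
det = 108.114·70.266 − 123.798·-6.656 = 8420.737812
x = (-2583.592890·70.266 − 123.798·1246.175963) / 8420.737812 = -39.879264
y = (108.114·1246.175963 − -2583.592890·-6.656) / 8420.737812 = 13.957527

x=-39.879 y=13.958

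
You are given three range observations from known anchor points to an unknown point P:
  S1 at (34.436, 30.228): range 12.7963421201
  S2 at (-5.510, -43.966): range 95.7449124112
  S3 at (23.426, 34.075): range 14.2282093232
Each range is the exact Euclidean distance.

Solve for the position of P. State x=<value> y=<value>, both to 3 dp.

x=34.487 y=43.024

eq1: (x − 34.436)² + (y − 30.228)² = 12.7963421201²
eq2: (x + 5.510)² + (y + 43.966)² = 95.7449124112²
eq3: (x − 23.426)² + (y − 34.075)² = 14.2282093232²
eq3−eq2, eq3−eq1 (x²,y² cancel):
  -57.872·x − 156.082·y = -8711.160157
  22.020·x − 7.694·y = 428.382548
det = -57.872·-7.694 − -156.082·22.020 = 3882.192808
x = (-8711.160157·-7.694 − -156.082·428.382548) / 3882.192808 = 34.487332
y = (-57.872·428.382548 − -8711.160157·22.020) / 3882.192808 = 43.024239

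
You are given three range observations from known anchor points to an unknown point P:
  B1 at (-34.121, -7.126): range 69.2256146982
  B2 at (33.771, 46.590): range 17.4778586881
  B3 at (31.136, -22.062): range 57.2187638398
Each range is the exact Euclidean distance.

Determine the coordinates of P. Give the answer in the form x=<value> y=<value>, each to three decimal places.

eq1: (x + 34.121)² + (y + 7.126)² = 69.2256146982²
eq2: (x − 33.771)² + (y − 46.590)² = 17.4778586881²
eq3: (x − 31.136)² + (y + 22.062)² = 57.2187638398²
eq1−eq2, eq1−eq3 (x²,y² cancel):
  135.784·x + 107.432·y = 6582.796210
  130.514·x − 29.872·y = 1759.358618
det = 135.784·-29.872 − 107.432·130.514 = -18077.519696
x = (6582.796210·-29.872 − 107.432·1759.358618) / -18077.519696 = 21.333275
y = (135.784·1759.358618 − 6582.796210·130.514) / -18077.519696 = 34.310808

x=21.333 y=34.311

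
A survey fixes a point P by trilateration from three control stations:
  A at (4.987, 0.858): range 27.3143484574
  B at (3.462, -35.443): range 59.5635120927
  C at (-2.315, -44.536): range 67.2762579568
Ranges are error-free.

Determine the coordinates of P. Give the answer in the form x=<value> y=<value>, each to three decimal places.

x=-12.316 y=21.993

eq1: (x − 4.987)² + (y − 0.858)² = 27.3143484574²
eq2: (x − 3.462)² + (y + 35.443)² = 59.5635120927²
eq3: (x + 2.315)² + (y + 44.536)² = 67.2762579568²
eq2−eq3, eq2−eq1 (x²,y² cancel):
  -11.554·x − 18.186·y = -257.660084
  3.050·x + 72.602·y = 1559.152981
det = -11.554·72.602 − -18.186·3.050 = -783.376208
x = (-257.660084·72.602 − -18.186·1559.152981) / -783.376208 = -12.316073
y = (-11.554·1559.152981 − -257.660084·3.050) / -783.376208 = 21.992741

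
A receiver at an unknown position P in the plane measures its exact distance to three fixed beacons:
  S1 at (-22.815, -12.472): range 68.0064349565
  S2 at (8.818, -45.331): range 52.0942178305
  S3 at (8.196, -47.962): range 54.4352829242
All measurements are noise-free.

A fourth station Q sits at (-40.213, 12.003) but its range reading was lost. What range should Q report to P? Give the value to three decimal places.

eq1: (x + 22.815)² + (y + 12.472)² = 68.0064349565²
eq2: (x − 8.818)² + (y + 45.331)² = 52.0942178305²
eq3: (x − 8.196)² + (y + 47.962)² = 54.4352829242²
eq2−eq1, eq2−eq3 (x²,y² cancel):
  -63.266·x + 65.718·y = -3367.649340
  -1.244·x − 5.262·y = -14.521321
det = -63.266·-5.262 − 65.718·-1.244 = 414.658884
x = (-3367.649340·-5.262 − 65.718·-14.521321) / 414.658884 = 45.036737
y = (-63.266·-14.521321 − -3367.649340·-1.244) / 414.658884 = -7.887567
|P − Q| = √((45.036737 − -40.213)² + (-7.887567 − 12.003)²) = 87.539433

87.539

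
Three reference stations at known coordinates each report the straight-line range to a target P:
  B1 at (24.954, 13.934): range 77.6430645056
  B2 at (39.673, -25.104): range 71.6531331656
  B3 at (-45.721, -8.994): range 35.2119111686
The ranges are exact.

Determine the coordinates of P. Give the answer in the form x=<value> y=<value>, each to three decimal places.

eq1: (x − 24.954)² + (y − 13.934)² = 77.6430645056²
eq2: (x − 39.673)² + (y + 25.104)² = 71.6531331656²
eq3: (x + 45.721)² + (y + 8.994)² = 35.2119111686²
eq2−eq1, eq2−eq3 (x²,y² cancel):
  -29.438·x + 78.076·y = -2281.573246
  -170.788·x + 32.220·y = 3861.436936
det = -29.438·32.220 − 78.076·-170.788 = 12385.951528
x = (-2281.573246·32.220 − 78.076·3861.436936) / 12385.951528 = -30.276062
y = (-29.438·3861.436936 − -2281.573246·-170.788) / 12385.951528 = -40.637840

x=-30.276 y=-40.638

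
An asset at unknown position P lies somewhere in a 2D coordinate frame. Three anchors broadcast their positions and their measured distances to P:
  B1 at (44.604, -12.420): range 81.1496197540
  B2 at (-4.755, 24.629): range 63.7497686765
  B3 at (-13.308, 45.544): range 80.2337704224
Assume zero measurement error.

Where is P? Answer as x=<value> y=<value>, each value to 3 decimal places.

eq1: (x − 44.604)² + (y + 12.420)² = 81.1496197540²
eq2: (x + 4.755)² + (y − 24.629)² = 63.7497686765²
eq3: (x + 13.308)² + (y − 45.544)² = 80.2337704224²
eq2−eq1, eq2−eq3 (x²,y² cancel):
  98.718·x − 74.098·y = -1006.652230
  -17.106·x + 41.830·y = -751.263776
det = 98.718·41.830 − -74.098·-17.106 = 2861.853552
x = (-1006.652230·41.830 − -74.098·-751.263776) / 2861.853552 = -34.165063
y = (98.718·-751.263776 − -1006.652230·-17.106) / 2861.853552 = -31.931421

x=-34.165 y=-31.931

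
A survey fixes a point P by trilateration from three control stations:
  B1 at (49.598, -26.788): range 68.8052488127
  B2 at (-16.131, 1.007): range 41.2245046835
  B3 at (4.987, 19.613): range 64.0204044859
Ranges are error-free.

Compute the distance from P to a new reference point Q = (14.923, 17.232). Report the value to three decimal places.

eq1: (x − 49.598)² + (y + 26.788)² = 68.8052488127²
eq2: (x + 16.131)² + (y − 1.007)² = 41.2245046835²
eq3: (x − 4.987)² + (y − 19.613)² = 64.0204044859²
eq1−eq2, eq1−eq3 (x²,y² cancel):
  -131.458·x + 55.590·y = 118.367140
  -89.222·x + 92.802·y = -2132.468536
det = -131.458·92.802 − 55.590·-89.222 = -7239.714336
x = (118.367140·92.802 − 55.590·-2132.468536) / -7239.714336 = -17.891401
y = (-131.458·-2132.468536 − 118.367140·-89.222) / -7239.714336 = -40.179901
|P − Q| = √((-17.891401 − 14.923)² + (-40.179901 − 17.232)²) = 66.127991

66.128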